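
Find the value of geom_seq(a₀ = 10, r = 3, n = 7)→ [10, 30, 90, 270, 810, 2430, 7290]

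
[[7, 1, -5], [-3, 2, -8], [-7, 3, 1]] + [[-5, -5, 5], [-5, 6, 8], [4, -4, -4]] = [[2, -4, 0], [-8, 8, 0], [-3, -1, -3]]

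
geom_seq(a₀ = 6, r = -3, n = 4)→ a_0 = 6*(-3)^0 = 6
a_1 = 6*(-3)^1 = -18
a_2 = 6*(-3)^2 = 54
...
= [6, -18, 54, -162]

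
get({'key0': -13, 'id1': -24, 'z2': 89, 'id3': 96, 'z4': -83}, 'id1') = -24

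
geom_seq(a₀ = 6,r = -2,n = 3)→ a_0 = 6*(-2)^0 = 6
a_1 = 6*(-2)^1 = -12
a_2 = 6*(-2)^2 = 24
= [6, -12, 24]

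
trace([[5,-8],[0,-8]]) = diagonal: 5 + (-8)
= -3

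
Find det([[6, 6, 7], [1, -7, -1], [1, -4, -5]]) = 231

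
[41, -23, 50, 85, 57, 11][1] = -23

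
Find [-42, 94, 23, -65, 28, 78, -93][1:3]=[94, 23]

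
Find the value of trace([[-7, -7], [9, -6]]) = diagonal: (-7) + (-6)
= -13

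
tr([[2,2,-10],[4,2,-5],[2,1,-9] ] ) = diagonal: 2 + 2 + (-9)
= -5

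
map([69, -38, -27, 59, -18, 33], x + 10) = [79, -28, -17, 69, -8, 43]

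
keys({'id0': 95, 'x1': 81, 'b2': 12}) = ['id0', 'x1', 'b2']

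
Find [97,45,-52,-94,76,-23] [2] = -52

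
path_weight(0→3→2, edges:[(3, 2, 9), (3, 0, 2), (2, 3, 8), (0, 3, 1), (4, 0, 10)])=w(0→3)=1 + w(3→2)=9
= 10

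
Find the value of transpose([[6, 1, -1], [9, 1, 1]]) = [[6, 9], [1, 1], [-1, 1]]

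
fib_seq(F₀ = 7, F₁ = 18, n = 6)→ F_2 = F_1 + F_0 = 25
F_3 = F_2 + F_1 = 43
F_4 = F_3 + F_2 = 68
...
= [7, 18, 25, 43, 68, 111]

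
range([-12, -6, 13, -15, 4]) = 28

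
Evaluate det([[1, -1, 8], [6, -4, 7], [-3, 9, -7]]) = 280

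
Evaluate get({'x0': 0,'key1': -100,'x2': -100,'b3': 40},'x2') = -100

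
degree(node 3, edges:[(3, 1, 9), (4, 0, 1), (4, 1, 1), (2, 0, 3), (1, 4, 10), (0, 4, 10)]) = incident: (3,1)
= 1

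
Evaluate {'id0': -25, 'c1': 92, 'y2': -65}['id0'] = -25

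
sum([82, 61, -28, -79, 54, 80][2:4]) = -107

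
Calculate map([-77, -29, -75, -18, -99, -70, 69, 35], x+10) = [-67, -19, -65, -8, -89, -60, 79, 45]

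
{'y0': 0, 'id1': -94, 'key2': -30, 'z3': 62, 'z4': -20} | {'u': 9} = {'y0': 0, 'id1': -94, 'key2': -30, 'z3': 62, 'z4': -20, 'u': 9}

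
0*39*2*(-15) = 0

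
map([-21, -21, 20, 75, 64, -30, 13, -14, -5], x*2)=-21*2=-42, -21*2=-42, 20*2=40, 75*2=150, 64*2=128, -30*2=-60, 13*2=26, -14*2=-28, -5*2=-10
= [-42, -42, 40, 150, 128, -60, 26, -28, -10]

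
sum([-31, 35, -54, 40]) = (-31) + 35 + (-54) + 40
= -10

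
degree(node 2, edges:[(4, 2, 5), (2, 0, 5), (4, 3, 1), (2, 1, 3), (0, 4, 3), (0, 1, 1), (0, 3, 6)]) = incident: (4,2), (2,0), (2,1)
= 3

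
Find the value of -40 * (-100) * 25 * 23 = 2300000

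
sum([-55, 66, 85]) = 96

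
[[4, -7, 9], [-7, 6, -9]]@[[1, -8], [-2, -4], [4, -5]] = C[0][0] = (4)*(1) + (-7)*(-2) + (9)*(4) = 54
C[0][1] = (4)*(-8) + (-7)*(-4) + (9)*(-5) = -49
C[1][0] = (-7)*(1) + (6)*(-2) + (-9)*(4) = -55
C[1][1] = (-7)*(-8) + (6)*(-4) + (-9)*(-5) = 77
= [[54, -49], [-55, 77]]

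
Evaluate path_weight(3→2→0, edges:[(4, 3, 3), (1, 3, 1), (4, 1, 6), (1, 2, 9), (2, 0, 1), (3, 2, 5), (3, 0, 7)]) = w(3→2)=5 + w(2→0)=1
= 6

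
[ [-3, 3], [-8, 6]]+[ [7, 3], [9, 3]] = [[4, 6], [1, 9]]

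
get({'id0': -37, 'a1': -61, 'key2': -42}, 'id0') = -37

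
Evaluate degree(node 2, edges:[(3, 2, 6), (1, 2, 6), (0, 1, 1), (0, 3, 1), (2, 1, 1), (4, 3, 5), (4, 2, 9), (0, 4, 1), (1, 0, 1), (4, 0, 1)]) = incident: (3,2), (1,2), (2,1), (4,2)
= 4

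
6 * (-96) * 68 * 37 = -1449216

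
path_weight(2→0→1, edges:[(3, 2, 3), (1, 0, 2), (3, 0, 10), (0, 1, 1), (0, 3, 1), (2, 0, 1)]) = w(2→0)=1 + w(0→1)=1
= 2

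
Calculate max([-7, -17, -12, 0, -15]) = 0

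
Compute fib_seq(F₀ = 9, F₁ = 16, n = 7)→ [9, 16, 25, 41, 66, 107, 173]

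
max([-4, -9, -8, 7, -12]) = 7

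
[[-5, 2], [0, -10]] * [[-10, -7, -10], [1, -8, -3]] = C[0][0] = (-5)*(-10) + (2)*(1) = 52
C[0][1] = (-5)*(-7) + (2)*(-8) = 19
C[0][2] = (-5)*(-10) + (2)*(-3) = 44
C[1][0] = (0)*(-10) + (-10)*(1) = -10
C[1][1] = (0)*(-7) + (-10)*(-8) = 80
C[1][2] = (0)*(-10) + (-10)*(-3) = 30
= [[52, 19, 44], [-10, 80, 30]]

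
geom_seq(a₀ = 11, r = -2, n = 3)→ [11, -22, 44]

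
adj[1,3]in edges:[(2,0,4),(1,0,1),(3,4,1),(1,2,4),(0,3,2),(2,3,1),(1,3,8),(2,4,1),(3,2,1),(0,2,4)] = 8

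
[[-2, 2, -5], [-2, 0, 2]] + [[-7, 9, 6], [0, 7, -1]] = [[-9, 11, 1], [-2, 7, 1]]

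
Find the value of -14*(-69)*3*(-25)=-72450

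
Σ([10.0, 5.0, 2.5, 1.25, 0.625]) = 10.0 + 5.0 + 2.5 + 1.25 + 0.625
= 19.375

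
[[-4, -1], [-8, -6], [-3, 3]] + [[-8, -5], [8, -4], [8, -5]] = [[-12, -6], [0, -10], [5, -2]]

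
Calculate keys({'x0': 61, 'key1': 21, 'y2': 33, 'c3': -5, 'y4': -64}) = ['x0', 'key1', 'y2', 'c3', 'y4']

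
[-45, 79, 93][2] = 93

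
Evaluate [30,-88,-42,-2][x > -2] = [30]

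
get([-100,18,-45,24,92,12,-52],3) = 24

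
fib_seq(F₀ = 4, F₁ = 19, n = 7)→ F_2 = F_1 + F_0 = 23
F_3 = F_2 + F_1 = 42
F_4 = F_3 + F_2 = 65
...
= [4, 19, 23, 42, 65, 107, 172]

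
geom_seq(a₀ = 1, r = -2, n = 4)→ a_0 = 1*(-2)^0 = 1
a_1 = 1*(-2)^1 = -2
a_2 = 1*(-2)^2 = 4
...
= [1, -2, 4, -8]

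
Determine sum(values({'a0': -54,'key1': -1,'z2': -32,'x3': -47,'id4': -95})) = -229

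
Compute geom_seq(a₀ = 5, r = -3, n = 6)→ [5, -15, 45, -135, 405, -1215]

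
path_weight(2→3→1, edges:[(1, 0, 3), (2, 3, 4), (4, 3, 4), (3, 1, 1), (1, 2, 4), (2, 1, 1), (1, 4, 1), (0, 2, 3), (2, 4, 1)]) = w(2→3)=4 + w(3→1)=1
= 5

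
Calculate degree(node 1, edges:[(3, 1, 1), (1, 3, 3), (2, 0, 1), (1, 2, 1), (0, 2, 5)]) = incident: (3,1), (1,3), (1,2)
= 3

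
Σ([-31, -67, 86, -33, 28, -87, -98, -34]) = (-31) + (-67) + 86 + (-33) + 28 + (-87) + (-98) + (-34)
= -236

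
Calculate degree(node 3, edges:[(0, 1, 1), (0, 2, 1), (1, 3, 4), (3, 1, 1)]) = incident: (1,3), (3,1)
= 2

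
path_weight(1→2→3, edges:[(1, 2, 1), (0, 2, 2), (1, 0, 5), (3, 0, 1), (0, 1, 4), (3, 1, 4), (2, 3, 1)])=2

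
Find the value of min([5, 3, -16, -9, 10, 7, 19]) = -16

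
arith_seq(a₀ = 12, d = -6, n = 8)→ [12, 6, 0, -6, -12, -18, -24, -30]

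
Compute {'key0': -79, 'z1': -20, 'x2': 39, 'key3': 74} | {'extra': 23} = {'key0': -79, 'z1': -20, 'x2': 39, 'key3': 74, 'extra': 23}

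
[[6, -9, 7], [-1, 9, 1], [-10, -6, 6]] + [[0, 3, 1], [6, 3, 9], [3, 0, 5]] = [[6, -6, 8], [5, 12, 10], [-7, -6, 11]]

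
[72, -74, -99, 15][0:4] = [72, -74, -99, 15]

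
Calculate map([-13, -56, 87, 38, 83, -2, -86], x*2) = [-26, -112, 174, 76, 166, -4, -172]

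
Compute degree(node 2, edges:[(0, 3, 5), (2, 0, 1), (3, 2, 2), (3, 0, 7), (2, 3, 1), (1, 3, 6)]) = 3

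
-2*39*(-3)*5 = 1170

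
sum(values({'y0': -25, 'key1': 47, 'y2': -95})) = -73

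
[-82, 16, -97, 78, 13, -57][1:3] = [16, -97]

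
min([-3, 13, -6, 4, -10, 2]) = -10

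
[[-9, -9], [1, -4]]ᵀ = [[-9, 1], [-9, -4]]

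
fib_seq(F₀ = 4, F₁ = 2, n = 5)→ [4, 2, 6, 8, 14]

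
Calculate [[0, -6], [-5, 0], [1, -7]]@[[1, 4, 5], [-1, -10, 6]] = C[0][0] = (0)*(1) + (-6)*(-1) = 6
C[0][1] = (0)*(4) + (-6)*(-10) = 60
C[0][2] = (0)*(5) + (-6)*(6) = -36
C[1][0] = (-5)*(1) + (0)*(-1) = -5
C[1][1] = (-5)*(4) + (0)*(-10) = -20
C[1][2] = (-5)*(5) + (0)*(6) = -25
... (3 more cells)
= [[6, 60, -36], [-5, -20, -25], [8, 74, -37]]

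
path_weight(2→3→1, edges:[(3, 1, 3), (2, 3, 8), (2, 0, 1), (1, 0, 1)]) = 11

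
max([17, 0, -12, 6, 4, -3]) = 17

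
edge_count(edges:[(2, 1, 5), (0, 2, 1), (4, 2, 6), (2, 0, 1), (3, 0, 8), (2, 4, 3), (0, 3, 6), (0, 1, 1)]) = 8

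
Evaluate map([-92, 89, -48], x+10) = -92+10=-82, 89+10=99, -48+10=-38
= [-82, 99, -38]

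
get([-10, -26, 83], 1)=-26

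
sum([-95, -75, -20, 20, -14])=(-95) + (-75) + (-20) + 20 + (-14)
= -184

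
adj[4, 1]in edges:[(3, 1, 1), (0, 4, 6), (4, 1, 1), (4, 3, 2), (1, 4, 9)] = 1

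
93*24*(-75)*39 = -6528600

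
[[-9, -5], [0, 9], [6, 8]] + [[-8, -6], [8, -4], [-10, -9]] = [[-17, -11], [8, 5], [-4, -1]]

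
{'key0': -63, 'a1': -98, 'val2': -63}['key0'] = -63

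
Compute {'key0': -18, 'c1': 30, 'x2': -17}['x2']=-17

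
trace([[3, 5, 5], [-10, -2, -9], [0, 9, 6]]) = diagonal: 3 + (-2) + 6
= 7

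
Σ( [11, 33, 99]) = 11 + 33 + 99
= 143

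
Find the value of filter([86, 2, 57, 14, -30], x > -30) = keep x where x > -30: 86✓, 2✓, 57✓, 14✓, -30✗
= [86, 2, 57, 14]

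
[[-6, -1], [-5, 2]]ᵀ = [[-6, -5], [-1, 2]]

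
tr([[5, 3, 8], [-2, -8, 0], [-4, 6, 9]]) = diagonal: 5 + (-8) + 9
= 6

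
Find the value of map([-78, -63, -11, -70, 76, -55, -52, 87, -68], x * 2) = -78*2=-156, -63*2=-126, -11*2=-22, -70*2=-140, 76*2=152, -55*2=-110, -52*2=-104, 87*2=174, -68*2=-136
= [-156, -126, -22, -140, 152, -110, -104, 174, -136]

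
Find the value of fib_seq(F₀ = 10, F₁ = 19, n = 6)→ F_2 = F_1 + F_0 = 29
F_3 = F_2 + F_1 = 48
F_4 = F_3 + F_2 = 77
...
= [10, 19, 29, 48, 77, 125]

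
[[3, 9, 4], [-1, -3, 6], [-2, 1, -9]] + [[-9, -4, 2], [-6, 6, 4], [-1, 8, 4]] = [[-6, 5, 6], [-7, 3, 10], [-3, 9, -5]]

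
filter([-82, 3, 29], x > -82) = [3, 29]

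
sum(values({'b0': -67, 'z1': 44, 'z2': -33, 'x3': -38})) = -94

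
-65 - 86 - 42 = -193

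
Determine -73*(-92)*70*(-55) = -25856600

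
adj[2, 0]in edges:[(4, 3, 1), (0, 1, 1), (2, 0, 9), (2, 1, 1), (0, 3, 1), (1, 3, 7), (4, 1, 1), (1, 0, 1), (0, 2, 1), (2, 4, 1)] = 9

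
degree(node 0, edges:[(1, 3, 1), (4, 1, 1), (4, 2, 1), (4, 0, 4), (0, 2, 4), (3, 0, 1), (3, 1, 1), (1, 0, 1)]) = 4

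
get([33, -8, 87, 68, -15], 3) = 68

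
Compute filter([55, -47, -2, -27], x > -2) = keep x where x > -2: 55✓, -47✗, -2✗, -27✗
= [55]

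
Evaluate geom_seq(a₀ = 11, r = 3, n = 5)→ [11, 33, 99, 297, 891]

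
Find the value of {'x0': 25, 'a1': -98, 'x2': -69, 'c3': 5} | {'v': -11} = {'x0': 25, 'a1': -98, 'x2': -69, 'c3': 5, 'v': -11}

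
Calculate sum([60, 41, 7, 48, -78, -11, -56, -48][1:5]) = slice → [41, 7, 48, -78]
41 + 7 + 48 + (-78)
= 18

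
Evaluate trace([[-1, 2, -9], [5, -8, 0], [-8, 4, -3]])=diagonal: (-1) + (-8) + (-3)
= -12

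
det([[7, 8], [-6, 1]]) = 55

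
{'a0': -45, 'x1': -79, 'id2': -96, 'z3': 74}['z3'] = 74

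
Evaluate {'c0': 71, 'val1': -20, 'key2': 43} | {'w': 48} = {'c0': 71, 'val1': -20, 'key2': 43, 'w': 48}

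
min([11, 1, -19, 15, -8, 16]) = -19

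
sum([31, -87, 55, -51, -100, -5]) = 31 + (-87) + 55 + (-51) + (-100) + (-5)
= -157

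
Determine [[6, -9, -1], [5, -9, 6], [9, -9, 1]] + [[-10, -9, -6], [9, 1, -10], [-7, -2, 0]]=[[-4, -18, -7], [14, -8, -4], [2, -11, 1]]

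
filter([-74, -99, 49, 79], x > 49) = keep x where x > 49: -74✗, -99✗, 49✗, 79✓
= [79]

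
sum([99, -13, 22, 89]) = 197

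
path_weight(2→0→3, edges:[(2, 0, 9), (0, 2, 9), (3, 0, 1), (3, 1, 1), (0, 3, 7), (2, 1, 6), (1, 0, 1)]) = w(2→0)=9 + w(0→3)=7
= 16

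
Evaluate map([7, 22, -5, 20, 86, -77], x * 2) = [14, 44, -10, 40, 172, -154]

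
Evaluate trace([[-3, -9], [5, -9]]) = -12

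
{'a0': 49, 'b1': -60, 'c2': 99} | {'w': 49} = {'a0': 49, 'b1': -60, 'c2': 99, 'w': 49}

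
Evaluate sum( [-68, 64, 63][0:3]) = slice → [-68, 64, 63]
(-68) + 64 + 63
= 59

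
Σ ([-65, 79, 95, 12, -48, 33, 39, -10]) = (-65) + 79 + 95 + 12 + (-48) + 33 + 39 + (-10)
= 135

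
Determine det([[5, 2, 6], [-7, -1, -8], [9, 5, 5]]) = -55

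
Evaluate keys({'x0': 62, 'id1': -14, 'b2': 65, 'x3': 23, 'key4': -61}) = ['x0', 'id1', 'b2', 'x3', 'key4']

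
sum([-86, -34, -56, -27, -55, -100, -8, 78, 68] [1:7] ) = slice → [-34, -56, -27, -55, -100, -8]
(-34) + (-56) + (-27) + (-55) + (-100) + (-8)
= -280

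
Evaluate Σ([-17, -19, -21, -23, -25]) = -105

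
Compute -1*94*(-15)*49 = 69090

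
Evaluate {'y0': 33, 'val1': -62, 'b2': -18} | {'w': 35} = {'y0': 33, 'val1': -62, 'b2': -18, 'w': 35}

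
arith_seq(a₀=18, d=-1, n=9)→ [18, 17, 16, 15, 14, 13, 12, 11, 10]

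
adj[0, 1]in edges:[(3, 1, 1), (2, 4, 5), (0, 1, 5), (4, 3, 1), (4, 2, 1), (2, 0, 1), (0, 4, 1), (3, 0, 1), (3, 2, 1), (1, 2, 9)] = 5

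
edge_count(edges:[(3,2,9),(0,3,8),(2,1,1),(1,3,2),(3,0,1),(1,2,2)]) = 6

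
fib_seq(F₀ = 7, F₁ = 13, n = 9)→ F_2 = F_1 + F_0 = 20
F_3 = F_2 + F_1 = 33
F_4 = F_3 + F_2 = 53
...
= [7, 13, 20, 33, 53, 86, 139, 225, 364]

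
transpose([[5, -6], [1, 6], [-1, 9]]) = [[5, 1, -1], [-6, 6, 9]]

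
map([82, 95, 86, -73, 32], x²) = (82)²=6724, (95)²=9025, (86)²=7396, (-73)²=5329, (32)²=1024
= [6724, 9025, 7396, 5329, 1024]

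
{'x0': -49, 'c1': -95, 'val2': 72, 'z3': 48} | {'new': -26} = {'x0': -49, 'c1': -95, 'val2': 72, 'z3': 48, 'new': -26}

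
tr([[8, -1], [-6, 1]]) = 9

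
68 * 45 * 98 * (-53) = -15893640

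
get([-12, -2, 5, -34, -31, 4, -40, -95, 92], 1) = -2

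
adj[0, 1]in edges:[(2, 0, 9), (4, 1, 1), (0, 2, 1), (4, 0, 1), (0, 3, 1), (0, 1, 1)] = 1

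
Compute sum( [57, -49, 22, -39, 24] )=57 + (-49) + 22 + (-39) + 24
= 15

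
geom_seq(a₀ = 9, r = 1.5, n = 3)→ a_0 = 9*1.5^0 = 9.0
a_1 = 9*1.5^1 = 13.5
a_2 = 9*1.5^2 = 20.25
= [9.0, 13.5, 20.25]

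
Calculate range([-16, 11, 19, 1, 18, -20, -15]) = 39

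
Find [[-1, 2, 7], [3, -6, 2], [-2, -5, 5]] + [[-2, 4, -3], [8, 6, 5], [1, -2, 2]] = [[-3, 6, 4], [11, 0, 7], [-1, -7, 7]]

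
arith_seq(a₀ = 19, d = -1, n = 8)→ [19, 18, 17, 16, 15, 14, 13, 12]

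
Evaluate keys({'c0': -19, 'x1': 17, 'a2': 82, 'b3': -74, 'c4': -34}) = ['c0', 'x1', 'a2', 'b3', 'c4']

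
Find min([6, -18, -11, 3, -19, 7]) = -19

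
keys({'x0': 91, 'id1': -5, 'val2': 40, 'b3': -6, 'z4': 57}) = ['x0', 'id1', 'val2', 'b3', 'z4']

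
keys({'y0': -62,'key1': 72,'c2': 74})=['y0', 'key1', 'c2']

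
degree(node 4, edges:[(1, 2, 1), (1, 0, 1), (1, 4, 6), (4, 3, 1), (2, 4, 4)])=incident: (1,4), (4,3), (2,4)
= 3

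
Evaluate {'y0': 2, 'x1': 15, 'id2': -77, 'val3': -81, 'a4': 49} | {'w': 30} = {'y0': 2, 'x1': 15, 'id2': -77, 'val3': -81, 'a4': 49, 'w': 30}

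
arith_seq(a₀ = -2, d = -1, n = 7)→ [-2, -3, -4, -5, -6, -7, -8]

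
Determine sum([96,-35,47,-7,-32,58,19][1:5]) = -27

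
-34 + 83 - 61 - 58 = -70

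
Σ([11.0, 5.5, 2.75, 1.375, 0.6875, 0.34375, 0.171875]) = 21.828125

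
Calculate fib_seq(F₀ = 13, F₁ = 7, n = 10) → F_2 = F_1 + F_0 = 20
F_3 = F_2 + F_1 = 27
F_4 = F_3 + F_2 = 47
...
= [13, 7, 20, 27, 47, 74, 121, 195, 316, 511]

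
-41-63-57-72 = -233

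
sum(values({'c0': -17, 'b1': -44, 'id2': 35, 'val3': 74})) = 48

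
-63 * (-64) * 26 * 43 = 4507776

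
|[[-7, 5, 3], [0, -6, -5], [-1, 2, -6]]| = -315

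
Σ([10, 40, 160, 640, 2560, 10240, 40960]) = 54610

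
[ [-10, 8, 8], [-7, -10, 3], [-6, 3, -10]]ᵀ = [[-10, -7, -6], [8, -10, 3], [8, 3, -10]]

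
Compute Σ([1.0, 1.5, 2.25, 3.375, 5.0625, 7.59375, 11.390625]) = 32.171875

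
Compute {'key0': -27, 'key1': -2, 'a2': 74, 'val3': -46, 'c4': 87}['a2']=74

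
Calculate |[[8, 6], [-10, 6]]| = 108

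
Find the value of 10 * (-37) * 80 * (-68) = 2012800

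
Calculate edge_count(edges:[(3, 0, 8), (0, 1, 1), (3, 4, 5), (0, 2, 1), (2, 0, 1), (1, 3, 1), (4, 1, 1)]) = 7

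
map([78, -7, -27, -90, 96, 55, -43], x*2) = 78*2=156, -7*2=-14, -27*2=-54, -90*2=-180, 96*2=192, 55*2=110, -43*2=-86
= [156, -14, -54, -180, 192, 110, -86]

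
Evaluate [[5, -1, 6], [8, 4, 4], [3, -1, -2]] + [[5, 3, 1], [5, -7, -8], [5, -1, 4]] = [[10, 2, 7], [13, -3, -4], [8, -2, 2]]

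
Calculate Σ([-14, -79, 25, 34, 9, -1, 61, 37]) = (-14) + (-79) + 25 + 34 + 9 + (-1) + 61 + 37
= 72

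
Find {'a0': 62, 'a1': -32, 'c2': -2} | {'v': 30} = {'a0': 62, 'a1': -32, 'c2': -2, 'v': 30}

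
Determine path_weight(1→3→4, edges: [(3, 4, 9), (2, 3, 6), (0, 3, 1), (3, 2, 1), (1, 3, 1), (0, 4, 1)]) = 10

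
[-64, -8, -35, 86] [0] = -64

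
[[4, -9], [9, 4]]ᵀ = [[4, 9], [-9, 4]]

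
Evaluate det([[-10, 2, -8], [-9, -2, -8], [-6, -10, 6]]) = 500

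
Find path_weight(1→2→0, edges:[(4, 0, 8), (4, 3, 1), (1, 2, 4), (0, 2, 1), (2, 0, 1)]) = 5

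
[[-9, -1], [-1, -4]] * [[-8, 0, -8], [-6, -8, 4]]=[[78, 8, 68], [32, 32, -8]]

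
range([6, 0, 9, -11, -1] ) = 20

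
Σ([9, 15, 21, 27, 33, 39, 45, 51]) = 9 + 15 + 21 + 27 + 33 + 39 + 45 + 51
= 240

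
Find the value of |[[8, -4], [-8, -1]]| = (8)*(-1) - (-4)*(-8)
= -40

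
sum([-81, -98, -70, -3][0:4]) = slice → [-81, -98, -70, -3]
(-81) + (-98) + (-70) + (-3)
= -252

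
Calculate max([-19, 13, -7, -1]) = 13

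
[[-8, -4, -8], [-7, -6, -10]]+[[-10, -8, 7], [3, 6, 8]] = [[-18, -12, -1], [-4, 0, -2]]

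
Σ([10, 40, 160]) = 210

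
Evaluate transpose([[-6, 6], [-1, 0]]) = [[-6, -1], [6, 0]]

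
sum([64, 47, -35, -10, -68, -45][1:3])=12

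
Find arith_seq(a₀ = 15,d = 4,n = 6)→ a_0 = 15 + 0*4 = 15
a_1 = 15 + 1*4 = 19
a_2 = 15 + 2*4 = 23
...
= [15, 19, 23, 27, 31, 35]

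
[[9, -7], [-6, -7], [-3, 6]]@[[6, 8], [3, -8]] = [[33, 128], [-57, 8], [0, -72]]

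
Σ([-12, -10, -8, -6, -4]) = (-12) + (-10) + (-8) + (-6) + (-4)
= -40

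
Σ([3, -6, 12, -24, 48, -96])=3 + -6 + 12 + -24 + 48 + -96
= -63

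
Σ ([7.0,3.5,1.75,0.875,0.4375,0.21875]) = 7.0 + 3.5 + 1.75 + 0.875 + 0.4375 + 0.21875
= 13.78125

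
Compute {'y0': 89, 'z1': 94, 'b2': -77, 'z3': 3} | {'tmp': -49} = {'y0': 89, 'z1': 94, 'b2': -77, 'z3': 3, 'tmp': -49}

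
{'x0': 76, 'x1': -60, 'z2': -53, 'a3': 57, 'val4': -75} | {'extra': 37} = {'x0': 76, 'x1': -60, 'z2': -53, 'a3': 57, 'val4': -75, 'extra': 37}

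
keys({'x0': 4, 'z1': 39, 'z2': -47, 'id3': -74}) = ['x0', 'z1', 'z2', 'id3']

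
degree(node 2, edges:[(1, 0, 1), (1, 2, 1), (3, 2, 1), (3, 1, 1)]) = incident: (1,2), (3,2)
= 2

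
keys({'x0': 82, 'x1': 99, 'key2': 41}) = ['x0', 'x1', 'key2']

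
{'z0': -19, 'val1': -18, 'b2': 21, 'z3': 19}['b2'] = 21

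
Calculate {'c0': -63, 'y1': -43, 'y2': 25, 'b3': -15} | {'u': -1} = {'c0': -63, 'y1': -43, 'y2': 25, 'b3': -15, 'u': -1}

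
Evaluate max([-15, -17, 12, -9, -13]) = 12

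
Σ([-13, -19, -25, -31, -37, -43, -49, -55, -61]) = -333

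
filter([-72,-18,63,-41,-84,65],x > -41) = [-18, 63, 65]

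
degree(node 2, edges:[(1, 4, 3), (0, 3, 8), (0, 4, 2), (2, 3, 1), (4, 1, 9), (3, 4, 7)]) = incident: (2,3)
= 1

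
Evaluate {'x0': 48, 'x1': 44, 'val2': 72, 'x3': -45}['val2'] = 72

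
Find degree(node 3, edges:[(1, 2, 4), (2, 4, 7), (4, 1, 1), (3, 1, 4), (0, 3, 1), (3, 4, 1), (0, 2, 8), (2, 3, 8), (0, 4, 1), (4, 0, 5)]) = 4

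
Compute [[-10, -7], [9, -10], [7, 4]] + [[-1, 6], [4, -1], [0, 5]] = [[-11, -1], [13, -11], [7, 9]]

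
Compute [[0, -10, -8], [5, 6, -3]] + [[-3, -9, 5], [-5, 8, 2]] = [[-3, -19, -3], [0, 14, -1]]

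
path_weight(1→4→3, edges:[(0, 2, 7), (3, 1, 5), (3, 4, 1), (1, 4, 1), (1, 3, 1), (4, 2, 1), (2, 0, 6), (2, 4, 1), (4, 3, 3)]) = w(1→4)=1 + w(4→3)=3
= 4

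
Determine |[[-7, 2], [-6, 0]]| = (-7)*(0) - (2)*(-6)
= 12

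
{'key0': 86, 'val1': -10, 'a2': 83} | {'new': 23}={'key0': 86, 'val1': -10, 'a2': 83, 'new': 23}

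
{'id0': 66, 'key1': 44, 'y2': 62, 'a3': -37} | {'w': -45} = {'id0': 66, 'key1': 44, 'y2': 62, 'a3': -37, 'w': -45}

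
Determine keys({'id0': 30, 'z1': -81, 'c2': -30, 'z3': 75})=['id0', 'z1', 'c2', 'z3']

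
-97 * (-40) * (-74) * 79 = -22682480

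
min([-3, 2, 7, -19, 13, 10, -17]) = -19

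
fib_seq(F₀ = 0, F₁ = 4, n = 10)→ F_2 = F_1 + F_0 = 4
F_3 = F_2 + F_1 = 8
F_4 = F_3 + F_2 = 12
...
= [0, 4, 4, 8, 12, 20, 32, 52, 84, 136]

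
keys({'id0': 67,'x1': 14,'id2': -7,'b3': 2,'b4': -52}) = ['id0', 'x1', 'id2', 'b3', 'b4']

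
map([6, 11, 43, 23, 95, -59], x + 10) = [16, 21, 53, 33, 105, -49]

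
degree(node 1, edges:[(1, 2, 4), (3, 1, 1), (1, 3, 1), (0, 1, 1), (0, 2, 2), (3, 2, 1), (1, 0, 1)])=5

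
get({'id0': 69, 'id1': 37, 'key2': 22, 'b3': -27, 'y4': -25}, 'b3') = -27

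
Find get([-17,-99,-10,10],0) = -17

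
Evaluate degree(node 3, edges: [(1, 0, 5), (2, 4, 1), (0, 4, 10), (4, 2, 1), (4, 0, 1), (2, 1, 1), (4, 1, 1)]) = incident: none
= 0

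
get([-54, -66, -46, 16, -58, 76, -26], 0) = -54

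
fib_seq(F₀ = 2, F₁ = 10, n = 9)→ [2, 10, 12, 22, 34, 56, 90, 146, 236]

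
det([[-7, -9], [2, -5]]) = 53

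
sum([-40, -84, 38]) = (-40) + (-84) + 38
= -86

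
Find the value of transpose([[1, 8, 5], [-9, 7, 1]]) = [[1, -9], [8, 7], [5, 1]]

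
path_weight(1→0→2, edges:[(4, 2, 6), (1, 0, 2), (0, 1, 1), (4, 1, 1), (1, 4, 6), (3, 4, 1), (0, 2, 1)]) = 3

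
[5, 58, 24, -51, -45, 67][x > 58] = keep x where x > 58: 5✗, 58✗, 24✗, -51✗, -45✗, 67✓
= [67]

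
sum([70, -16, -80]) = 70 + (-16) + (-80)
= -26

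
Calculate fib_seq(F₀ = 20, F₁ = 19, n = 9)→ [20, 19, 39, 58, 97, 155, 252, 407, 659]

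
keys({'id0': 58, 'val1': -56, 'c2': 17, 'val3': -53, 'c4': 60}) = ['id0', 'val1', 'c2', 'val3', 'c4']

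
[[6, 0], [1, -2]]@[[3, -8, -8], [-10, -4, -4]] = C[0][0] = (6)*(3) + (0)*(-10) = 18
C[0][1] = (6)*(-8) + (0)*(-4) = -48
C[0][2] = (6)*(-8) + (0)*(-4) = -48
C[1][0] = (1)*(3) + (-2)*(-10) = 23
C[1][1] = (1)*(-8) + (-2)*(-4) = 0
C[1][2] = (1)*(-8) + (-2)*(-4) = 0
= [[18, -48, -48], [23, 0, 0]]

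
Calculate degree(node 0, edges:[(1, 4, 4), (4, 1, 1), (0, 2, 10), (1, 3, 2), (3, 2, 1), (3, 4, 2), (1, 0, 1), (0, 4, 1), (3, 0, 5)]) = incident: (0,2), (1,0), (0,4), (3,0)
= 4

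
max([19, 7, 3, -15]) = 19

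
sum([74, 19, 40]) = 74 + 19 + 40
= 133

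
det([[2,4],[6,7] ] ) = -10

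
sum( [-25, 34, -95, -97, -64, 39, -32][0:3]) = slice → [-25, 34, -95]
(-25) + 34 + (-95)
= -86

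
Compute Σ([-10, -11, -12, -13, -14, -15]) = -75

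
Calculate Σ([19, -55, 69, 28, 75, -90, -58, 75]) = 63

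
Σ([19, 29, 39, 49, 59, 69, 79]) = 19 + 29 + 39 + 49 + 59 + 69 + 79
= 343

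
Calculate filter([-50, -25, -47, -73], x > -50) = keep x where x > -50: -50✗, -25✓, -47✓, -73✗
= [-25, -47]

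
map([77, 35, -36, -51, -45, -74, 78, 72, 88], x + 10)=[87, 45, -26, -41, -35, -64, 88, 82, 98]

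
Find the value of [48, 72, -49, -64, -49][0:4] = [48, 72, -49, -64]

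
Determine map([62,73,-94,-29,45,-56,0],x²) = [3844, 5329, 8836, 841, 2025, 3136, 0]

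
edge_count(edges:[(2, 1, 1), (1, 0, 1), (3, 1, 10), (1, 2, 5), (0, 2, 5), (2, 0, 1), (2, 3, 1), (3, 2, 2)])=8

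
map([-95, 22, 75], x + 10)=-95+10=-85, 22+10=32, 75+10=85
= [-85, 32, 85]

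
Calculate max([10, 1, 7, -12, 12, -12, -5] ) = 12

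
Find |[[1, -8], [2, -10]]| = (1)*(-10) - (-8)*(2)
= 6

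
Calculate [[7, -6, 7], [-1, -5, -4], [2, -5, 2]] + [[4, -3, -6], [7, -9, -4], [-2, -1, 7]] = [[11, -9, 1], [6, -14, -8], [0, -6, 9]]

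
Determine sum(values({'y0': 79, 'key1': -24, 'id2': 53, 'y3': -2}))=106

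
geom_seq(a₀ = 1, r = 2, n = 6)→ a_0 = 1*2^0 = 1
a_1 = 1*2^1 = 2
a_2 = 1*2^2 = 4
...
= [1, 2, 4, 8, 16, 32]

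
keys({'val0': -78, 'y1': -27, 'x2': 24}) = ['val0', 'y1', 'x2']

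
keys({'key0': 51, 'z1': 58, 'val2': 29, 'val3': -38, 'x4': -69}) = ['key0', 'z1', 'val2', 'val3', 'x4']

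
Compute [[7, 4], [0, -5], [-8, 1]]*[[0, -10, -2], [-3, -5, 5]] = C[0][0] = (7)*(0) + (4)*(-3) = -12
C[0][1] = (7)*(-10) + (4)*(-5) = -90
C[0][2] = (7)*(-2) + (4)*(5) = 6
C[1][0] = (0)*(0) + (-5)*(-3) = 15
C[1][1] = (0)*(-10) + (-5)*(-5) = 25
C[1][2] = (0)*(-2) + (-5)*(5) = -25
... (3 more cells)
= [[-12, -90, 6], [15, 25, -25], [-3, 75, 21]]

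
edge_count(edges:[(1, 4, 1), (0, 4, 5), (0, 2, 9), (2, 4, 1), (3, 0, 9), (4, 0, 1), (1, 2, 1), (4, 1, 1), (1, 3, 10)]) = 9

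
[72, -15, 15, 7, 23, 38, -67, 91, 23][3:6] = [7, 23, 38]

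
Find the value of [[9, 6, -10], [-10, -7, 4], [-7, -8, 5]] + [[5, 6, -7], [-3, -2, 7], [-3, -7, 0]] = [[14, 12, -17], [-13, -9, 11], [-10, -15, 5]]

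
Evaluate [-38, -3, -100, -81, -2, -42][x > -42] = [-38, -3, -2]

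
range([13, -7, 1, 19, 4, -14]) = 33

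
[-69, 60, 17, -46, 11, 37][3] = -46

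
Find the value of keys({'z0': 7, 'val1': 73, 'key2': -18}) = ['z0', 'val1', 'key2']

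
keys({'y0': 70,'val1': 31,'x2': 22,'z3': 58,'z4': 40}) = ['y0', 'val1', 'x2', 'z3', 'z4']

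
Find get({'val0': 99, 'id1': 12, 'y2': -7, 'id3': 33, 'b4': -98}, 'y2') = -7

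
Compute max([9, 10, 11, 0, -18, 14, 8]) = 14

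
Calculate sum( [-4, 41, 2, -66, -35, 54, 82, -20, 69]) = (-4) + 41 + 2 + (-66) + (-35) + 54 + 82 + (-20) + 69
= 123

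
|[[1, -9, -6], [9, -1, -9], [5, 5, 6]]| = (1)*(1)*det([[-1, -9], [5, 6]]) + (-1)*(-9)*det([[9, -9], [5, 6]]) + (1)*(-6)*det([[9, -1], [5, 5]])
= 39 + 891 + -300
= 630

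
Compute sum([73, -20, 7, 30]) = 73 + (-20) + 7 + 30
= 90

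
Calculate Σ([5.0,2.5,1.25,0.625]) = 5.0 + 2.5 + 1.25 + 0.625
= 9.375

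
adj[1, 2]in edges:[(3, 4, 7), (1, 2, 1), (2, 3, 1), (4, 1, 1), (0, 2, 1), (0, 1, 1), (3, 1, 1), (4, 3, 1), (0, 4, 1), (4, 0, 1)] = 1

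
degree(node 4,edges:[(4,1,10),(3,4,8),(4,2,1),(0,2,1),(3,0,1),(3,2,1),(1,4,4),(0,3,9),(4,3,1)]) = 5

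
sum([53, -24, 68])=53 + (-24) + 68
= 97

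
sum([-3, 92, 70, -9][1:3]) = slice → [92, 70]
92 + 70
= 162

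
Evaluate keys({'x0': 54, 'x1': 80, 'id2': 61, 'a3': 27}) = ['x0', 'x1', 'id2', 'a3']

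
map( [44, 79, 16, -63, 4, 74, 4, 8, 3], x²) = (44)²=1936, (79)²=6241, (16)²=256, (-63)²=3969, (4)²=16, (74)²=5476, (4)²=16, (8)²=64, (3)²=9
= [1936, 6241, 256, 3969, 16, 5476, 16, 64, 9]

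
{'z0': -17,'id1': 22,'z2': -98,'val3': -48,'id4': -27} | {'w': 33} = {'z0': -17, 'id1': 22, 'z2': -98, 'val3': -48, 'id4': -27, 'w': 33}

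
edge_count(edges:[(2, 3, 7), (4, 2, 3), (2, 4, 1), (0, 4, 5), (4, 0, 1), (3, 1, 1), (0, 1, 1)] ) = 7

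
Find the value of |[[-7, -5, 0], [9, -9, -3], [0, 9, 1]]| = -81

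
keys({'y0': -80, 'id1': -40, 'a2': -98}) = ['y0', 'id1', 'a2']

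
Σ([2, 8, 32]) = 42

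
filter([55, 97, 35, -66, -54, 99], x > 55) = [97, 99]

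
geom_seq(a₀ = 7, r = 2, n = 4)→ a_0 = 7*2^0 = 7
a_1 = 7*2^1 = 14
a_2 = 7*2^2 = 28
...
= [7, 14, 28, 56]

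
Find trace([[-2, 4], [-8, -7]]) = -9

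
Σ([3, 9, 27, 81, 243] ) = 363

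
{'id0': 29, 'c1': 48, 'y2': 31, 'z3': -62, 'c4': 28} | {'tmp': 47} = {'id0': 29, 'c1': 48, 'y2': 31, 'z3': -62, 'c4': 28, 'tmp': 47}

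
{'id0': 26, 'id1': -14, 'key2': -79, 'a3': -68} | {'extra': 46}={'id0': 26, 'id1': -14, 'key2': -79, 'a3': -68, 'extra': 46}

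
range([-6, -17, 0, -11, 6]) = 23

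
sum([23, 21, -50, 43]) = 23 + 21 + (-50) + 43
= 37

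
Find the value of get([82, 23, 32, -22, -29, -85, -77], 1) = 23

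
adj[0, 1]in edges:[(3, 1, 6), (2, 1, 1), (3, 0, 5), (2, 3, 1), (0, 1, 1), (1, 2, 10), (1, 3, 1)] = 1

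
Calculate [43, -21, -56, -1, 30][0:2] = [43, -21]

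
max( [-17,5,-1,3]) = 5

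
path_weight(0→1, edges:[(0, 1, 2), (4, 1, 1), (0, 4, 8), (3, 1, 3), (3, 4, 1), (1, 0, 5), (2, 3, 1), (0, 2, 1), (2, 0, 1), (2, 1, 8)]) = w(0→1)=2
= 2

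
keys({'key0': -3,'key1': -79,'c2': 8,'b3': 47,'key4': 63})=['key0', 'key1', 'c2', 'b3', 'key4']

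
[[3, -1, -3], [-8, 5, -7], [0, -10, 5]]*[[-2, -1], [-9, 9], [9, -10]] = C[0][0] = (3)*(-2) + (-1)*(-9) + (-3)*(9) = -24
C[0][1] = (3)*(-1) + (-1)*(9) + (-3)*(-10) = 18
C[1][0] = (-8)*(-2) + (5)*(-9) + (-7)*(9) = -92
C[1][1] = (-8)*(-1) + (5)*(9) + (-7)*(-10) = 123
C[2][0] = (0)*(-2) + (-10)*(-9) + (5)*(9) = 135
C[2][1] = (0)*(-1) + (-10)*(9) + (5)*(-10) = -140
= [[-24, 18], [-92, 123], [135, -140]]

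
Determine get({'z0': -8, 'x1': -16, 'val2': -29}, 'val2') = -29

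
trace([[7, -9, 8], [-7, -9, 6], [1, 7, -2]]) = -4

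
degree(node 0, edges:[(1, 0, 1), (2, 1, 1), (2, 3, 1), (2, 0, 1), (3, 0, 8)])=3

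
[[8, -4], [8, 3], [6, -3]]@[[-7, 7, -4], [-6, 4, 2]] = C[0][0] = (8)*(-7) + (-4)*(-6) = -32
C[0][1] = (8)*(7) + (-4)*(4) = 40
C[0][2] = (8)*(-4) + (-4)*(2) = -40
C[1][0] = (8)*(-7) + (3)*(-6) = -74
C[1][1] = (8)*(7) + (3)*(4) = 68
C[1][2] = (8)*(-4) + (3)*(2) = -26
... (3 more cells)
= [[-32, 40, -40], [-74, 68, -26], [-24, 30, -30]]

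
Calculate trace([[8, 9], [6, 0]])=diagonal: 8 + 0
= 8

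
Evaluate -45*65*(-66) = 193050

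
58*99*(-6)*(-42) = 1446984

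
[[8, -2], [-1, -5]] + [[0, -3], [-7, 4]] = [[8, -5], [-8, -1]]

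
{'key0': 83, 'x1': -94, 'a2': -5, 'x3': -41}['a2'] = -5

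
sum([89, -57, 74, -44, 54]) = 116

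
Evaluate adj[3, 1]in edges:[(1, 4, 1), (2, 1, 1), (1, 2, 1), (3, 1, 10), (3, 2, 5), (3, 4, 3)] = 10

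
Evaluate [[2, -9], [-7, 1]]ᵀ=[[2, -7], [-9, 1]]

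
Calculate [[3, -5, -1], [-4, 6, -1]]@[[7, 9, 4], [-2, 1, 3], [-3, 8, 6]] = [[34, 14, -9], [-37, -38, -4]]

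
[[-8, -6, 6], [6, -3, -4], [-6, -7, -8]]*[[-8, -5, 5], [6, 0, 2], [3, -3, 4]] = [[46, 22, -28], [-78, -18, 8], [-18, 54, -76]]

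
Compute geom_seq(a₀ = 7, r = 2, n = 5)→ a_0 = 7*2^0 = 7
a_1 = 7*2^1 = 14
a_2 = 7*2^2 = 28
...
= [7, 14, 28, 56, 112]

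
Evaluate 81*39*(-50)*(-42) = 6633900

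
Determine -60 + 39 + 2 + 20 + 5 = 6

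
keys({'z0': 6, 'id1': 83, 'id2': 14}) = ['z0', 'id1', 'id2']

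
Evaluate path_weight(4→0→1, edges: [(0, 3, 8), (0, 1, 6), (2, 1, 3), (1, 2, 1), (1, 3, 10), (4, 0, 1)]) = 7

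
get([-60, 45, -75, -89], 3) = -89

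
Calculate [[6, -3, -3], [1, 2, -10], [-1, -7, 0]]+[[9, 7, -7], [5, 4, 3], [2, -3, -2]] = [[15, 4, -10], [6, 6, -7], [1, -10, -2]]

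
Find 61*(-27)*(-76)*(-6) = -751032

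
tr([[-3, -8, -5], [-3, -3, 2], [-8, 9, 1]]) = -5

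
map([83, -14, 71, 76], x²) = [6889, 196, 5041, 5776]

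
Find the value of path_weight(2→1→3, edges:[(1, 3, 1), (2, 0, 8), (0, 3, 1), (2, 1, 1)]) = w(2→1)=1 + w(1→3)=1
= 2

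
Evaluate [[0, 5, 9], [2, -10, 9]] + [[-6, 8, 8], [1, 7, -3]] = [[-6, 13, 17], [3, -3, 6]]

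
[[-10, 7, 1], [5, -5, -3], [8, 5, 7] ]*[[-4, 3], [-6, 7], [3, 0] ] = [[1, 19], [1, -20], [-41, 59]]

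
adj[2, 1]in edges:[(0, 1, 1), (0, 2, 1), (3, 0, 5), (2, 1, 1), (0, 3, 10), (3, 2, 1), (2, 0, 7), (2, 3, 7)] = 1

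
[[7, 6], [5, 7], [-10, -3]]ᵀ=[[7, 5, -10], [6, 7, -3]]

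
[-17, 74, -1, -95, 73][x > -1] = keep x where x > -1: -17✗, 74✓, -1✗, -95✗, 73✓
= [74, 73]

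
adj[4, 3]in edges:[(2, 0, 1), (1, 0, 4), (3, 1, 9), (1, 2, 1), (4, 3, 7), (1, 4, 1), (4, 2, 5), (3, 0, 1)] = 7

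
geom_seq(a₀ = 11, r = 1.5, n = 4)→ [11.0, 16.5, 24.75, 37.125]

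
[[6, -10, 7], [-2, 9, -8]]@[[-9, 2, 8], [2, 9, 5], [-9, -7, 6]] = C[0][0] = (6)*(-9) + (-10)*(2) + (7)*(-9) = -137
C[0][1] = (6)*(2) + (-10)*(9) + (7)*(-7) = -127
C[0][2] = (6)*(8) + (-10)*(5) + (7)*(6) = 40
C[1][0] = (-2)*(-9) + (9)*(2) + (-8)*(-9) = 108
C[1][1] = (-2)*(2) + (9)*(9) + (-8)*(-7) = 133
C[1][2] = (-2)*(8) + (9)*(5) + (-8)*(6) = -19
= [[-137, -127, 40], [108, 133, -19]]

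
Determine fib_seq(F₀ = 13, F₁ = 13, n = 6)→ [13, 13, 26, 39, 65, 104]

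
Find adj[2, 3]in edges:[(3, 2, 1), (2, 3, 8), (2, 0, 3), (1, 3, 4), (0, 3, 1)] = 8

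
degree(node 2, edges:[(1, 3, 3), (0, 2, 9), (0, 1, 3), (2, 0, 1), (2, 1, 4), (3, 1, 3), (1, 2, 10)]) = 4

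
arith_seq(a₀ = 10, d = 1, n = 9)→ [10, 11, 12, 13, 14, 15, 16, 17, 18]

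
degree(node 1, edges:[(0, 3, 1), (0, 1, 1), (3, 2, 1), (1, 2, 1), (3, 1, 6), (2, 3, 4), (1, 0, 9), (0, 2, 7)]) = 4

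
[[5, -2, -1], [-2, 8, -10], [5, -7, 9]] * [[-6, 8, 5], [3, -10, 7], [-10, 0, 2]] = C[0][0] = (5)*(-6) + (-2)*(3) + (-1)*(-10) = -26
C[0][1] = (5)*(8) + (-2)*(-10) + (-1)*(0) = 60
C[0][2] = (5)*(5) + (-2)*(7) + (-1)*(2) = 9
C[1][0] = (-2)*(-6) + (8)*(3) + (-10)*(-10) = 136
C[1][1] = (-2)*(8) + (8)*(-10) + (-10)*(0) = -96
C[1][2] = (-2)*(5) + (8)*(7) + (-10)*(2) = 26
... (3 more cells)
= [[-26, 60, 9], [136, -96, 26], [-141, 110, -6]]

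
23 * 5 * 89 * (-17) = -173995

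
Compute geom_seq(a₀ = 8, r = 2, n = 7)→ [8, 16, 32, 64, 128, 256, 512]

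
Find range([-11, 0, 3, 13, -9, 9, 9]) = 24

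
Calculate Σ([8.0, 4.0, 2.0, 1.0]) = 15.0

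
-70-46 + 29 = -87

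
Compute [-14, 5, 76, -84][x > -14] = [5, 76]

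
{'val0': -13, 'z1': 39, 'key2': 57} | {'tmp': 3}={'val0': -13, 'z1': 39, 'key2': 57, 'tmp': 3}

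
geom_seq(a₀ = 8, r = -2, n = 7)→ a_0 = 8*(-2)^0 = 8
a_1 = 8*(-2)^1 = -16
a_2 = 8*(-2)^2 = 32
...
= [8, -16, 32, -64, 128, -256, 512]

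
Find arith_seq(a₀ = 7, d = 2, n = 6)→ a_0 = 7 + 0*2 = 7
a_1 = 7 + 1*2 = 9
a_2 = 7 + 2*2 = 11
...
= [7, 9, 11, 13, 15, 17]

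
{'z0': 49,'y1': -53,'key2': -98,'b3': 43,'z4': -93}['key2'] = -98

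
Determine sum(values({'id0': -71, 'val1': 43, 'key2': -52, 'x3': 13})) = -67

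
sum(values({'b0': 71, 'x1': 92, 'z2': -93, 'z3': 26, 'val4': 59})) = 71 + 92 + (-93) + 26 + 59
= 155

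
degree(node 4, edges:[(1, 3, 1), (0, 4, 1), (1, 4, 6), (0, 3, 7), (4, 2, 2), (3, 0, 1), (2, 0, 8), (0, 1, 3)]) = incident: (0,4), (1,4), (4,2)
= 3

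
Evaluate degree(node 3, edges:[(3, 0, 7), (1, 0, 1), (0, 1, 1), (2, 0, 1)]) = 1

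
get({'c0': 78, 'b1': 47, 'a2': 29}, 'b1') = 47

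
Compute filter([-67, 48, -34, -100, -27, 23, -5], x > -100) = [-67, 48, -34, -27, 23, -5]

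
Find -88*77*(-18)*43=5244624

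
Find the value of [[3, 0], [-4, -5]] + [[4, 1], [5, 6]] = [[7, 1], [1, 1]]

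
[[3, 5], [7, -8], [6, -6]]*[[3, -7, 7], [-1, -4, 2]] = [[4, -41, 31], [29, -17, 33], [24, -18, 30]]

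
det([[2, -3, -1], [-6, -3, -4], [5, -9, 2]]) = -129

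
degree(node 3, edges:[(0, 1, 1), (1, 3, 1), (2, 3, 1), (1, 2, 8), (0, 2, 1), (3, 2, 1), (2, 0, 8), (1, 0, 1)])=incident: (1,3), (2,3), (3,2)
= 3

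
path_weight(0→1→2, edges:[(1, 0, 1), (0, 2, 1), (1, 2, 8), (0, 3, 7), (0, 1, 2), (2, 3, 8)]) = w(0→1)=2 + w(1→2)=8
= 10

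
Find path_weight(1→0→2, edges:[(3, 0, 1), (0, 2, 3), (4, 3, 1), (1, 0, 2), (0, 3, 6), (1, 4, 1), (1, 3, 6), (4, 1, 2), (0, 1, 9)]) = w(1→0)=2 + w(0→2)=3
= 5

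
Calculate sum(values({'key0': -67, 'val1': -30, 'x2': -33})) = (-67) + (-30) + (-33)
= -130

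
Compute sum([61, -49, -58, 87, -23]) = 61 + (-49) + (-58) + 87 + (-23)
= 18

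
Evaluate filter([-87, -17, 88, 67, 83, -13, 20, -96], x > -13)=[88, 67, 83, 20]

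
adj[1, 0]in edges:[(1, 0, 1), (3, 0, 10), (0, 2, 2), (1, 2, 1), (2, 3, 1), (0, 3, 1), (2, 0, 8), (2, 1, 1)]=1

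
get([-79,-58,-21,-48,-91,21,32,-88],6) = 32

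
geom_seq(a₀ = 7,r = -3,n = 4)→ a_0 = 7*(-3)^0 = 7
a_1 = 7*(-3)^1 = -21
a_2 = 7*(-3)^2 = 63
...
= [7, -21, 63, -189]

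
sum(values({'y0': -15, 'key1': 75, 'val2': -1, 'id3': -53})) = (-15) + 75 + (-1) + (-53)
= 6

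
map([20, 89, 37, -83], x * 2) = [40, 178, 74, -166]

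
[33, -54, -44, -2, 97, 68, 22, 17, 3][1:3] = [-54, -44]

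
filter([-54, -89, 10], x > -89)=keep x where x > -89: -54✓, -89✗, 10✓
= [-54, 10]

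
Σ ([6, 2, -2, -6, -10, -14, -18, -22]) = 6 + 2 + (-2) + (-6) + (-10) + (-14) + (-18) + (-22)
= -64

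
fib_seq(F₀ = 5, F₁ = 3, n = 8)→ F_2 = F_1 + F_0 = 8
F_3 = F_2 + F_1 = 11
F_4 = F_3 + F_2 = 19
...
= [5, 3, 8, 11, 19, 30, 49, 79]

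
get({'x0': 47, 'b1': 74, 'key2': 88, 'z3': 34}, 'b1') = 74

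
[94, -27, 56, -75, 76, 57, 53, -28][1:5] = [-27, 56, -75, 76]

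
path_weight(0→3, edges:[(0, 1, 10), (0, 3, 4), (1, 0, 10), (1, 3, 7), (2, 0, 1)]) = 4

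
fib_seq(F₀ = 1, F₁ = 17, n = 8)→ F_2 = F_1 + F_0 = 18
F_3 = F_2 + F_1 = 35
F_4 = F_3 + F_2 = 53
...
= [1, 17, 18, 35, 53, 88, 141, 229]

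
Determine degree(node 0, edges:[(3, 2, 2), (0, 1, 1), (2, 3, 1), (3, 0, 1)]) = 2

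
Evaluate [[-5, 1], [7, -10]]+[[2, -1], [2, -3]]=[[-3, 0], [9, -13]]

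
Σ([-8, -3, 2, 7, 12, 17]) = (-8) + (-3) + 2 + 7 + 12 + 17
= 27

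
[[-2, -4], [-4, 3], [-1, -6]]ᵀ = [[-2, -4, -1], [-4, 3, -6]]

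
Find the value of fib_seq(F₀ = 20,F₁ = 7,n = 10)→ [20, 7, 27, 34, 61, 95, 156, 251, 407, 658]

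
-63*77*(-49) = 237699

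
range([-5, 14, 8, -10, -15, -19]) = 33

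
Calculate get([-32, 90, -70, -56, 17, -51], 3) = -56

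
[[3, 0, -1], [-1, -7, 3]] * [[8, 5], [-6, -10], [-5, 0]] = C[0][0] = (3)*(8) + (0)*(-6) + (-1)*(-5) = 29
C[0][1] = (3)*(5) + (0)*(-10) + (-1)*(0) = 15
C[1][0] = (-1)*(8) + (-7)*(-6) + (3)*(-5) = 19
C[1][1] = (-1)*(5) + (-7)*(-10) + (3)*(0) = 65
= [[29, 15], [19, 65]]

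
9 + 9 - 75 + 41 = -16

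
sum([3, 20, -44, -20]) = -41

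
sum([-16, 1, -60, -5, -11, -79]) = (-16) + 1 + (-60) + (-5) + (-11) + (-79)
= -170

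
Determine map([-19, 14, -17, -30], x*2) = -19*2=-38, 14*2=28, -17*2=-34, -30*2=-60
= [-38, 28, -34, -60]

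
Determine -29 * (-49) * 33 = 46893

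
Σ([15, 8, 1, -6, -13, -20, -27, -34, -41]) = 15 + 8 + 1 + (-6) + (-13) + (-20) + (-27) + (-34) + (-41)
= -117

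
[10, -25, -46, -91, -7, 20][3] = -91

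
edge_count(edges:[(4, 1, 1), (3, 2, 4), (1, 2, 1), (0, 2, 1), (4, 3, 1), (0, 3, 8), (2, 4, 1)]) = 7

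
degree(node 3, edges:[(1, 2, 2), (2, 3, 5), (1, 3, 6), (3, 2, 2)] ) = 3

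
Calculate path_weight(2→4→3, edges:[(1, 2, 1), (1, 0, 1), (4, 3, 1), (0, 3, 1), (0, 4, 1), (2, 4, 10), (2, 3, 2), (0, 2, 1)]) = w(2→4)=10 + w(4→3)=1
= 11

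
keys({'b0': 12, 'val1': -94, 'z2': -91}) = ['b0', 'val1', 'z2']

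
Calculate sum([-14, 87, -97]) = (-14) + 87 + (-97)
= -24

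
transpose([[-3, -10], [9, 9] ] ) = [[-3, 9], [-10, 9]]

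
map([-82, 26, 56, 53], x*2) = -82*2=-164, 26*2=52, 56*2=112, 53*2=106
= [-164, 52, 112, 106]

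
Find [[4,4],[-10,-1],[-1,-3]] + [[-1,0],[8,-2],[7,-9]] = [[3, 4], [-2, -3], [6, -12]]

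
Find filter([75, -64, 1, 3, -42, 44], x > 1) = [75, 3, 44]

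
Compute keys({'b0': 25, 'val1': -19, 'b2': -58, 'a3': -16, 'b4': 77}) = ['b0', 'val1', 'b2', 'a3', 'b4']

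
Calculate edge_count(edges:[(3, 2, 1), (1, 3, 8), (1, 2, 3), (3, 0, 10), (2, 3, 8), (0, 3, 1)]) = 6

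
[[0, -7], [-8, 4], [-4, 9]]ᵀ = [[0, -8, -4], [-7, 4, 9]]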